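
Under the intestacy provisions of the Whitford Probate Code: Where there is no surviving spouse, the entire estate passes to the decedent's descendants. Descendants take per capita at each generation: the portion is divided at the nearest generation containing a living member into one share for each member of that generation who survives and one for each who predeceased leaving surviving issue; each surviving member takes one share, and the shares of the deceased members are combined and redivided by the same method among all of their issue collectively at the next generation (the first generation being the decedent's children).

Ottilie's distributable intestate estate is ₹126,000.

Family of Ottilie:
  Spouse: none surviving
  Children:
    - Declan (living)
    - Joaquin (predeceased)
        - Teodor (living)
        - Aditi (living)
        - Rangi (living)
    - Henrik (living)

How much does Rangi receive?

Rangi receives ₹14,000.

The entire ₹126,000 passes to the descendants.
That amount (₹126,000) is divided at the children's generation into 3 shares of ₹42,000. Declan and Henrik each take ₹42,000. The remaining share for the deceased Joaquin (₹42,000) is carried to the next generation.
That pool (₹42,000) is divided at the grandchildren's generation equally among Teodor, Aditi, and Rangi: ₹14,000 each.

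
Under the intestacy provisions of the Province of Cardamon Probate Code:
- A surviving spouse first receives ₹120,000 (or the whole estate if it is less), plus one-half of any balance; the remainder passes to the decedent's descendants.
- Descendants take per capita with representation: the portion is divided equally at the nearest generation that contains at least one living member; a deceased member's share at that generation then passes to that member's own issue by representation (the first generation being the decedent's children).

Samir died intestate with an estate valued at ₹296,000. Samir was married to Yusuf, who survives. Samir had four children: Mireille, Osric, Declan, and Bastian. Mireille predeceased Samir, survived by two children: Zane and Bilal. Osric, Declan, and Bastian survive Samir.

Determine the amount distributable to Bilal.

Yusuf first takes ₹120,000, leaving a balance of ₹176,000. Yusuf then takes one-half of the balance (₹88,000), for a total of ₹208,000. The remaining ₹88,000 passes to the descendants.
The descendants' portion (₹88,000) is divided into 4 shares of ₹22,000: Osric, Declan, and Bastian each take ₹22,000; Mireille's ₹22,000 share passes to Mireille's issue.
Mireille's share (₹22,000) is divided into 2 shares of ₹11,000: Zane and Bilal each take ₹11,000.

Bilal receives ₹11,000.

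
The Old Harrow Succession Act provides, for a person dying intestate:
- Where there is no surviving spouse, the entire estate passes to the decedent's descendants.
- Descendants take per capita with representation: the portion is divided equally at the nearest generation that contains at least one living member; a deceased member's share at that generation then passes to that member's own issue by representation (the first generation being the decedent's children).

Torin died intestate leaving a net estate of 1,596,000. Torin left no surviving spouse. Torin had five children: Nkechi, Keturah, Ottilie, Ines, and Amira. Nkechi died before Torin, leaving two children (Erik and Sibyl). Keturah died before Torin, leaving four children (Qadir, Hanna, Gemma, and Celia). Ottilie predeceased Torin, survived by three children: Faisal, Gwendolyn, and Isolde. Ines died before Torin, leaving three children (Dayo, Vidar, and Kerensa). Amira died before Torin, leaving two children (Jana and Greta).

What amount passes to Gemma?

The entire 1,596,000 passes to the descendants.
No child survives, so the initial division is made at the grandchildren's generation.
That amount (1,596,000) is divided into 14 shares of 114,000: Erik, Sibyl, Qadir, Hanna, Gemma, Celia, Faisal, Gwendolyn, Isolde, Dayo, Vidar, Kerensa, Jana, and Greta each take 114,000.

Gemma receives 114,000.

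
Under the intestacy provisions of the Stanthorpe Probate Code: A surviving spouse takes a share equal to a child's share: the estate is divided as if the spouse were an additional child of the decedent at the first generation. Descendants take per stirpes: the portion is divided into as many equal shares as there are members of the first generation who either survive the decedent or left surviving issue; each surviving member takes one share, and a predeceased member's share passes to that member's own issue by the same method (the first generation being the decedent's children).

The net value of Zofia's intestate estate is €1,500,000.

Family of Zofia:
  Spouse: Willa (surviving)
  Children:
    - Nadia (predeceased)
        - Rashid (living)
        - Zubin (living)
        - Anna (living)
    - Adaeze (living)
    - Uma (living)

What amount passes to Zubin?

The spouse counts as an additional share at the children's level, so there are 4 primary shares of €375,000. Willa takes one such share (€375,000).
The children's combined portion (€1,125,000) is divided into 3 shares of €375,000: Adaeze and Uma each take €375,000; Nadia's €375,000 share passes to Nadia's issue.
Nadia's share (€375,000) is divided into 3 shares of €125,000: Rashid, Zubin, and Anna each take €125,000.

Zubin receives €125,000.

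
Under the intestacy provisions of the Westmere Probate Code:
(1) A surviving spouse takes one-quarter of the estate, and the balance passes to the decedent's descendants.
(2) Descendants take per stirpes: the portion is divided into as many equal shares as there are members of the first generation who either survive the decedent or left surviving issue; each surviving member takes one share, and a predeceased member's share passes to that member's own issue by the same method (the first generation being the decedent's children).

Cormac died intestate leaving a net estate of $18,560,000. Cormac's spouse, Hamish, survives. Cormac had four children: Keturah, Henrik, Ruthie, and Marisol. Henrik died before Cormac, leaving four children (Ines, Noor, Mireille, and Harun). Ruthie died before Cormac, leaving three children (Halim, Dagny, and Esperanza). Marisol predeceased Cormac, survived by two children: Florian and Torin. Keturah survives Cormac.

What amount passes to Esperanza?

Esperanza receives $1,160,000.

Hamish takes one-quarter of $18,560,000 = $4,640,000. The remaining $13,920,000 passes to the descendants.
The descendants' portion ($13,920,000) is divided into 4 shares of $3,480,000: Keturah takes $3,480,000; Henrik's $3,480,000 share passes to Henrik's issue; Ruthie's $3,480,000 share passes to Ruthie's issue; Marisol's $3,480,000 share passes to Marisol's issue.
Henrik's share ($3,480,000) is divided into 4 shares of $870,000: Ines, Noor, Mireille, and Harun each take $870,000.
Ruthie's share ($3,480,000) is divided into 3 shares of $1,160,000: Halim, Dagny, and Esperanza each take $1,160,000.
Marisol's share ($3,480,000) is divided into 2 shares of $1,740,000: Florian and Torin each take $1,740,000.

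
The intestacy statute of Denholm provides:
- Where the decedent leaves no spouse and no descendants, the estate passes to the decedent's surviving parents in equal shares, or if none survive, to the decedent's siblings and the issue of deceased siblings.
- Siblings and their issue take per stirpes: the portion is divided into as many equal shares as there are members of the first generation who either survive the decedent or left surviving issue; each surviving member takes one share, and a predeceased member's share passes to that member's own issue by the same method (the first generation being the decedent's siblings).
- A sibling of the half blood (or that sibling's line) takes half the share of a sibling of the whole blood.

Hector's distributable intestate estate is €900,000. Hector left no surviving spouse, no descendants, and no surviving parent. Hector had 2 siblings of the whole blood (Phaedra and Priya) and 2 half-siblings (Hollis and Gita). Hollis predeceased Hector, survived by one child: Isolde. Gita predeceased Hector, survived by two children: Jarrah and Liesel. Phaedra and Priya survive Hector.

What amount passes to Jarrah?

Jarrah receives €75,000.

The entire €900,000 passes to the siblings and their issue.
Counting each half-blood sibling's line as half a unit, there are 3 units in €900,000, so one unit is €300,000. Whole-blood lines (Phaedra and Priya) take €300,000 each; half-blood lines (Hollis and Gita) take €150,000 each.
Hollis's share (€150,000) passes entirely to Isolde.
Gita's share (€150,000) is divided into 2 shares of €75,000: Jarrah and Liesel each take €75,000.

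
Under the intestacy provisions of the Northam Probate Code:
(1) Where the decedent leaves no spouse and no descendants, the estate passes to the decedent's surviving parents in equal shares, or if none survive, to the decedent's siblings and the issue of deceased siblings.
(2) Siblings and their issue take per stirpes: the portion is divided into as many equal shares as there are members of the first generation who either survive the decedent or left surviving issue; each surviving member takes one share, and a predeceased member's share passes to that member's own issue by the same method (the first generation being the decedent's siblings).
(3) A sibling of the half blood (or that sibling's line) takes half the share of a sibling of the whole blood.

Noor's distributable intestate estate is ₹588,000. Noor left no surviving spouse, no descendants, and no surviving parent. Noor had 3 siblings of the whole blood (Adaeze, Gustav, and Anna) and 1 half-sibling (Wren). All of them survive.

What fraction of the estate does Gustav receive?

Gustav receives 2/7 of the estate.

The entire ₹588,000 passes to the siblings and their issue.
Counting each half-blood sibling's line as half a unit, there are 7/2 units in ₹588,000, so one unit is ₹168,000. Whole-blood lines (Adaeze, Gustav, and Anna) take ₹168,000 each; half-blood lines (Wren) take ₹84,000 each.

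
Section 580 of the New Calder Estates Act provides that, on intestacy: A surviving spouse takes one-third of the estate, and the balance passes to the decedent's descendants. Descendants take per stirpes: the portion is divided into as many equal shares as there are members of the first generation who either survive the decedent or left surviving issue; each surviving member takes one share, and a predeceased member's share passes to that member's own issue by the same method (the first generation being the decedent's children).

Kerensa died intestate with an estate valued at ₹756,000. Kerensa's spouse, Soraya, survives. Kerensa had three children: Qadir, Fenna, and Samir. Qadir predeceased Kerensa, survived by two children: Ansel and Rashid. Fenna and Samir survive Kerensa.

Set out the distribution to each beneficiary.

Soraya: ₹252,000; Ansel: ₹84,000; Rashid: ₹84,000; Fenna: ₹168,000; Samir: ₹168,000

Soraya takes one-third of ₹756,000 = ₹252,000. The remaining ₹504,000 passes to the descendants.
The descendants' portion (₹504,000) is divided into 3 shares of ₹168,000: Fenna and Samir each take ₹168,000; Qadir's ₹168,000 share passes to Qadir's issue.
Qadir's share (₹168,000) is divided into 2 shares of ₹84,000: Ansel and Rashid each take ₹84,000.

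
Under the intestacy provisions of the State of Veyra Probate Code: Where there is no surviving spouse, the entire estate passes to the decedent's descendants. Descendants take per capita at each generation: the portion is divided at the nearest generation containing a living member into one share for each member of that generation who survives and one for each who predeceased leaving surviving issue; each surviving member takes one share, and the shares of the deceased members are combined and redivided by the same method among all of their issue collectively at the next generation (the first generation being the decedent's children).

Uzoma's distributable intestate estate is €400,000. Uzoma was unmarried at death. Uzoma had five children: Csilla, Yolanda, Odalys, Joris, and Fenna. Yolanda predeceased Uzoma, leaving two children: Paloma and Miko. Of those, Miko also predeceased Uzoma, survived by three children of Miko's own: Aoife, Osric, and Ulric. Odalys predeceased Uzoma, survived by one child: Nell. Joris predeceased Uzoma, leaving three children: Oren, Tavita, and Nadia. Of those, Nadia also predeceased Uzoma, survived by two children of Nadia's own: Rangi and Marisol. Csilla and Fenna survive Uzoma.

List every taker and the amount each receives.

The entire €400,000 passes to the descendants.
That amount (€400,000) is divided at the children's generation into 5 shares of €80,000. Csilla and Fenna each take €80,000. The 3 shares of the deceased (Yolanda, Odalys, and Joris) are combined into a pool of €240,000.
That pool (€240,000) is divided at the grandchildren's generation into 6 shares of €40,000. Paloma, Nell, Oren, and Tavita each take €40,000. The 2 shares of the deceased (Miko and Nadia) are combined into a pool of €80,000.
That pool (€80,000) is divided at the great-grandchildren's generation equally among Aoife, Osric, Ulric, Rangi, and Marisol: €16,000 each.

Csilla: €80,000; Paloma: €40,000; Aoife: €16,000; Osric: €16,000; Ulric: €16,000; Nell: €40,000; Oren: €40,000; Tavita: €40,000; Rangi: €16,000; Marisol: €16,000; Fenna: €80,000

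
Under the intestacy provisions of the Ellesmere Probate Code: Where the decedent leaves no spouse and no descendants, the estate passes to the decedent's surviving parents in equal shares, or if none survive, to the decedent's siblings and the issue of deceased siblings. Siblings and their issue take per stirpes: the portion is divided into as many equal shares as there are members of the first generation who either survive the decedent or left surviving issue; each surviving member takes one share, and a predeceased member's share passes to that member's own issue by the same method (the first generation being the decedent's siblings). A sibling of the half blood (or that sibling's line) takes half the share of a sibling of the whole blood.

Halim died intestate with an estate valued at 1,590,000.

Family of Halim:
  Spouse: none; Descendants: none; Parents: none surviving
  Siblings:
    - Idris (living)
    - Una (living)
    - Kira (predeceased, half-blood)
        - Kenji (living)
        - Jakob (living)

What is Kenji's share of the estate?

Kenji receives 159,000.

The entire 1,590,000 passes to the siblings and their issue.
Counting each half-blood sibling's line as half a unit, there are 5/2 units in 1,590,000, so one unit is 636,000. Whole-blood lines (Idris and Una) take 636,000 each; half-blood lines (Kira) take 318,000 each.
Kira's share (318,000) is divided into 2 shares of 159,000: Kenji and Jakob each take 159,000.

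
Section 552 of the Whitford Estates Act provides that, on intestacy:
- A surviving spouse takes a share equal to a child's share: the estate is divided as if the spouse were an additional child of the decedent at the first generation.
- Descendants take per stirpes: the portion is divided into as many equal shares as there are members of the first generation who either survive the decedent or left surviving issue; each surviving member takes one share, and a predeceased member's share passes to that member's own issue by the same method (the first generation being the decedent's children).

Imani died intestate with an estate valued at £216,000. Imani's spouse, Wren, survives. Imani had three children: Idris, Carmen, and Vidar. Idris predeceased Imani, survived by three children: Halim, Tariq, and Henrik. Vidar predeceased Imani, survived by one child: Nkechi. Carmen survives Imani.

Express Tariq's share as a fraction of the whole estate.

Tariq receives 1/12 of the estate.

The spouse counts as an additional share at the children's level, so there are 4 primary shares of £54,000. Wren takes one such share (£54,000).
The children's combined portion (£162,000) is divided into 3 shares of £54,000: Carmen takes £54,000; Idris's £54,000 share passes to Idris's issue; Vidar's £54,000 share passes to Vidar's issue.
Idris's share (£54,000) is divided into 3 shares of £18,000: Halim, Tariq, and Henrik each take £18,000.
Vidar's share (£54,000) passes entirely to Nkechi.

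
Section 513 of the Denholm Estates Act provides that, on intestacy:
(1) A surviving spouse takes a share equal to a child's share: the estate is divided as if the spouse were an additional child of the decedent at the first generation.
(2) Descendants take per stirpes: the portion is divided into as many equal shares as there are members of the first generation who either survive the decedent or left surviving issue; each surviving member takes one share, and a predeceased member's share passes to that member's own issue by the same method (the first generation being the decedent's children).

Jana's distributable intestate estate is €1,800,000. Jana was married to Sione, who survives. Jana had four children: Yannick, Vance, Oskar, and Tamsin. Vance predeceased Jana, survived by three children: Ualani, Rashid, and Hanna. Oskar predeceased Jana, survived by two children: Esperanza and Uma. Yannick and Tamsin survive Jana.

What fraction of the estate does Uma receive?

Uma receives 1/10 of the estate.

The spouse counts as an additional share at the children's level, so there are 5 primary shares of €360,000. Sione takes one such share (€360,000).
The children's combined portion (€1,440,000) is divided into 4 shares of €360,000: Yannick and Tamsin each take €360,000; Vance's €360,000 share passes to Vance's issue; Oskar's €360,000 share passes to Oskar's issue.
Vance's share (€360,000) is divided into 3 shares of €120,000: Ualani, Rashid, and Hanna each take €120,000.
Oskar's share (€360,000) is divided into 2 shares of €180,000: Esperanza and Uma each take €180,000.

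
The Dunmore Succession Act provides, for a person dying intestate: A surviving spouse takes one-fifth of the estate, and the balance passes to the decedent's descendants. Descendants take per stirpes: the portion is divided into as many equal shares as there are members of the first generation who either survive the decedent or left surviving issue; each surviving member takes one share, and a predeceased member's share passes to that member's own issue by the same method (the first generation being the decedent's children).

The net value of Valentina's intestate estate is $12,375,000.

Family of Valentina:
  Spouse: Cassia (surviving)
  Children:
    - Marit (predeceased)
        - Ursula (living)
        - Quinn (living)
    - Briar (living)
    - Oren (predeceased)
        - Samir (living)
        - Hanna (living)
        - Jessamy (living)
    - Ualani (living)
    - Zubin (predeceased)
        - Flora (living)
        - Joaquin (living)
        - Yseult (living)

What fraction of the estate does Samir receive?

Cassia takes one-fifth of $12,375,000 = $2,475,000. The remaining $9,900,000 passes to the descendants.
The descendants' portion ($9,900,000) is divided into 5 shares of $1,980,000: Briar and Ualani each take $1,980,000; Marit's $1,980,000 share passes to Marit's issue; Oren's $1,980,000 share passes to Oren's issue; Zubin's $1,980,000 share passes to Zubin's issue.
Marit's share ($1,980,000) is divided into 2 shares of $990,000: Ursula and Quinn each take $990,000.
Oren's share ($1,980,000) is divided into 3 shares of $660,000: Samir, Hanna, and Jessamy each take $660,000.
Zubin's share ($1,980,000) is divided into 3 shares of $660,000: Flora, Joaquin, and Yseult each take $660,000.

Samir receives 4/75 of the estate.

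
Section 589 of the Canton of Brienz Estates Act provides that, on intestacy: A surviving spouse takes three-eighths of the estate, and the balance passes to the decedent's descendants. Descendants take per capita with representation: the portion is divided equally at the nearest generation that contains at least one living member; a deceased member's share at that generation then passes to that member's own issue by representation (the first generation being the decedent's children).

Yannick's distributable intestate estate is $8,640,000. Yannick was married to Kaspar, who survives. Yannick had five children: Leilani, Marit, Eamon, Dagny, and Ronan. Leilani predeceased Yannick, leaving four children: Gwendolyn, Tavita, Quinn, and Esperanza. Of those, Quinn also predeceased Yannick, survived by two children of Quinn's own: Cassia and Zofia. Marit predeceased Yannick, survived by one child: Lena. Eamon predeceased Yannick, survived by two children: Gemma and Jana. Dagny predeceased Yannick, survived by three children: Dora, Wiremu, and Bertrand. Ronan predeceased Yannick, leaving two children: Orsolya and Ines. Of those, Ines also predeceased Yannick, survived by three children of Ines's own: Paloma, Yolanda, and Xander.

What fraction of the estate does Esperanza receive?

Kaspar takes three-eighths of $8,640,000 = $3,240,000. The remaining $5,400,000 passes to the descendants.
No child survives, so the initial division is made at the grandchildren's generation.
The descendants' portion ($5,400,000) is divided into 12 shares of $450,000: Gwendolyn, Tavita, Esperanza, Lena, Gemma, Jana, Dora, Wiremu, Bertrand, and Orsolya each take $450,000; Quinn's $450,000 share passes to Quinn's issue; Ines's $450,000 share passes to Ines's issue.
Quinn's share ($450,000) is divided into 2 shares of $225,000: Cassia and Zofia each take $225,000.
Ines's share ($450,000) is divided into 3 shares of $150,000: Paloma, Yolanda, and Xander each take $150,000.

Esperanza receives 5/96 of the estate.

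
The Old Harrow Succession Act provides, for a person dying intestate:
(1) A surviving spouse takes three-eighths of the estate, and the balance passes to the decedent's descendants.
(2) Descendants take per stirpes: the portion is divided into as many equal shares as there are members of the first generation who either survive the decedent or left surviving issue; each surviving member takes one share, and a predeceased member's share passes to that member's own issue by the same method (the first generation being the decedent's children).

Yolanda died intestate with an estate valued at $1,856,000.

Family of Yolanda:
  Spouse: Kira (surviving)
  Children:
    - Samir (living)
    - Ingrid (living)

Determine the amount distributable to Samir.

Samir receives $580,000.

Kira takes three-eighths of $1,856,000 = $696,000. The remaining $1,160,000 passes to the descendants.
The descendants' portion ($1,160,000) is divided into 2 shares of $580,000: Samir and Ingrid each take $580,000.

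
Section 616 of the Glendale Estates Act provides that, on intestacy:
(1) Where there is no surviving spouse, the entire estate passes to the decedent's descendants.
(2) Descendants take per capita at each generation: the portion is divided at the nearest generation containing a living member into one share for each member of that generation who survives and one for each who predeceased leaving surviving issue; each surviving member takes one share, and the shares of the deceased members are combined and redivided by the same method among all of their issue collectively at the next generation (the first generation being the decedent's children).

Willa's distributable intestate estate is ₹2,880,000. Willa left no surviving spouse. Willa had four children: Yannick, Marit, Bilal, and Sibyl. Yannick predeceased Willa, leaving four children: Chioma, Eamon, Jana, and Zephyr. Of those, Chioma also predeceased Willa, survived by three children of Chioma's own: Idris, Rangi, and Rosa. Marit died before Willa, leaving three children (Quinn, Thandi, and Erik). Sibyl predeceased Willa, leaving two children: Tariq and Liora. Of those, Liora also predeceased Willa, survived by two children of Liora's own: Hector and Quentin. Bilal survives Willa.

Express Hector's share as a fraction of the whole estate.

The entire ₹2,880,000 passes to the descendants.
That amount (₹2,880,000) is divided at the children's generation into 4 shares of ₹720,000. Bilal takes ₹720,000. The 3 shares of the deceased (Yannick, Marit, and Sibyl) are combined into a pool of ₹2,160,000.
That pool (₹2,160,000) is divided at the grandchildren's generation into 9 shares of ₹240,000. Eamon, Jana, Zephyr, Quinn, Thandi, Erik, and Tariq each take ₹240,000. The 2 shares of the deceased (Chioma and Liora) are combined into a pool of ₹480,000.
That pool (₹480,000) is divided at the great-grandchildren's generation equally among Idris, Rangi, Rosa, Hector, and Quentin: ₹96,000 each.

Hector receives 1/30 of the estate.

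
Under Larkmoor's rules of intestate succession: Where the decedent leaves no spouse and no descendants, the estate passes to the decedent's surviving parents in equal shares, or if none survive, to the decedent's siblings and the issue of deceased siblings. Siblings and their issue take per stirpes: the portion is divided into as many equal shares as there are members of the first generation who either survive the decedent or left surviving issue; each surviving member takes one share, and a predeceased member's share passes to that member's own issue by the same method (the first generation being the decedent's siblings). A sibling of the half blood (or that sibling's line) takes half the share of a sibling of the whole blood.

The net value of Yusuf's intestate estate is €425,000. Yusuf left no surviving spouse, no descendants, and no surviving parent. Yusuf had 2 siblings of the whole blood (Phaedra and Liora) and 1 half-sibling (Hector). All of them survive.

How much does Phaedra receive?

The entire €425,000 passes to the siblings and their issue.
Counting each half-blood sibling's line as half a unit, there are 5/2 units in €425,000, so one unit is €170,000. Whole-blood lines (Phaedra and Liora) take €170,000 each; half-blood lines (Hector) take €85,000 each.

Phaedra receives €170,000.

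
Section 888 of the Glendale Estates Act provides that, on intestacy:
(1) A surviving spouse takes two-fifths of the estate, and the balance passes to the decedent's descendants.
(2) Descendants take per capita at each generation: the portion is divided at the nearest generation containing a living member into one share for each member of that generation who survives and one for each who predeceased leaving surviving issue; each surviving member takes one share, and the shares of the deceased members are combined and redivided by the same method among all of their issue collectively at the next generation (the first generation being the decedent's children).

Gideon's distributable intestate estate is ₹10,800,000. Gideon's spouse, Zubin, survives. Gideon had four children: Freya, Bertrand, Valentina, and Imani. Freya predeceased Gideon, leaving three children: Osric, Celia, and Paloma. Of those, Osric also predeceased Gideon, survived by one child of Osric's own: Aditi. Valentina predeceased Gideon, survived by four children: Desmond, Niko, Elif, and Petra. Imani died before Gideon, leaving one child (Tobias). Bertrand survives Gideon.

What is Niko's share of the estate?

Niko receives ₹607,500.

Zubin takes two-fifths of ₹10,800,000 = ₹4,320,000. The remaining ₹6,480,000 passes to the descendants.
The descendants' portion (₹6,480,000) is divided at the children's generation into 4 shares of ₹1,620,000. Bertrand takes ₹1,620,000. The 3 shares of the deceased (Freya, Valentina, and Imani) are combined into a pool of ₹4,860,000.
That pool (₹4,860,000) is divided at the grandchildren's generation into 8 shares of ₹607,500. Celia, Paloma, Desmond, Niko, Elif, Petra, and Tobias each take ₹607,500. The remaining share for the deceased Osric (₹607,500) is carried to the next generation.
That pool (₹607,500) passes entirely to Aditi, the sole taker at the great-grandchildren's generation.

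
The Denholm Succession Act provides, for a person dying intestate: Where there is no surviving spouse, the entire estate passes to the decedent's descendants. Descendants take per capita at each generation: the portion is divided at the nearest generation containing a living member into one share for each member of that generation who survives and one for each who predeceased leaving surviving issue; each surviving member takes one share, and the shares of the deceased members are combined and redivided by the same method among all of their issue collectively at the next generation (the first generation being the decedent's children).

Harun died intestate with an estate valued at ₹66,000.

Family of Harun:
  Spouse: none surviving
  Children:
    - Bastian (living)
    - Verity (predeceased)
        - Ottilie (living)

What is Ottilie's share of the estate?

The entire ₹66,000 passes to the descendants.
That amount (₹66,000) is divided at the children's generation into 2 shares of ₹33,000. Bastian takes ₹33,000. The remaining share for the deceased Verity (₹33,000) is carried to the next generation.
That pool (₹33,000) passes entirely to Ottilie, the sole taker at the grandchildren's generation.

Ottilie receives ₹33,000.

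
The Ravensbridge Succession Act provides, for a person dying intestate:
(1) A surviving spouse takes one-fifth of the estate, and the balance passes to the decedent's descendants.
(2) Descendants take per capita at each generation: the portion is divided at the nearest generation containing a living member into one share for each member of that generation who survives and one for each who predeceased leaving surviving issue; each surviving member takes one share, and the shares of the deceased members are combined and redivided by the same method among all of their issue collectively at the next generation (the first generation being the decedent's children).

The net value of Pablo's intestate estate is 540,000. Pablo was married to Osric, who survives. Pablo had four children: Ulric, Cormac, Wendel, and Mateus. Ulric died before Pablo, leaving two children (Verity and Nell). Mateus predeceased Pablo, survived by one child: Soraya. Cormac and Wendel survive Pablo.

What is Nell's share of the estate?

Nell receives 72,000.

Osric takes one-fifth of 540,000 = 108,000. The remaining 432,000 passes to the descendants.
The descendants' portion (432,000) is divided at the children's generation into 4 shares of 108,000. Cormac and Wendel each take 108,000. The 2 shares of the deceased (Ulric and Mateus) are combined into a pool of 216,000.
That pool (216,000) is divided at the grandchildren's generation equally among Verity, Nell, and Soraya: 72,000 each.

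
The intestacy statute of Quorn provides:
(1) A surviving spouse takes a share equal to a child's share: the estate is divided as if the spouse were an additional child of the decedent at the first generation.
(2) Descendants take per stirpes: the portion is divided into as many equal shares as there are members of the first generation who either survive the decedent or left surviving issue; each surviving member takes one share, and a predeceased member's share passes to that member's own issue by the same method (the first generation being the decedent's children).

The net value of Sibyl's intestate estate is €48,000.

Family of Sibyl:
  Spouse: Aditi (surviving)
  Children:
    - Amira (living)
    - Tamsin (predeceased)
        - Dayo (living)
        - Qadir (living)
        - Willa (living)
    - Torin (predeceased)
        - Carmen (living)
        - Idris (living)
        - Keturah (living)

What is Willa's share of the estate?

Willa receives €4,000.

The spouse counts as an additional share at the children's level, so there are 4 primary shares of €12,000. Aditi takes one such share (€12,000).
The children's combined portion (€36,000) is divided into 3 shares of €12,000: Amira takes €12,000; Tamsin's €12,000 share passes to Tamsin's issue; Torin's €12,000 share passes to Torin's issue.
Tamsin's share (€12,000) is divided into 3 shares of €4,000: Dayo, Qadir, and Willa each take €4,000.
Torin's share (€12,000) is divided into 3 shares of €4,000: Carmen, Idris, and Keturah each take €4,000.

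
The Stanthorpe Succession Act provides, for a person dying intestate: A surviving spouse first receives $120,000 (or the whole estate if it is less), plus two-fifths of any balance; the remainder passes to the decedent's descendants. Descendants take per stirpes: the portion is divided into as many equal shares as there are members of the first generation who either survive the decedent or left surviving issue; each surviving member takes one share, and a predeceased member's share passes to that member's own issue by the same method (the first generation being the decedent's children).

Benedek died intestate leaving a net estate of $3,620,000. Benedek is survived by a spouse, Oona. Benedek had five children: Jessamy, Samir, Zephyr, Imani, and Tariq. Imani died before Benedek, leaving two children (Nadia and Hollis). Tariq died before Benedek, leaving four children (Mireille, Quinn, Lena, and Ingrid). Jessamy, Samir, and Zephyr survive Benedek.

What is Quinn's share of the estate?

Quinn receives $105,000.

Oona first takes $120,000, leaving a balance of $3,500,000. Oona then takes two-fifths of the balance ($1,400,000), for a total of $1,520,000. The remaining $2,100,000 passes to the descendants.
The descendants' portion ($2,100,000) is divided into 5 shares of $420,000: Jessamy, Samir, and Zephyr each take $420,000; Imani's $420,000 share passes to Imani's issue; Tariq's $420,000 share passes to Tariq's issue.
Imani's share ($420,000) is divided into 2 shares of $210,000: Nadia and Hollis each take $210,000.
Tariq's share ($420,000) is divided into 4 shares of $105,000: Mireille, Quinn, Lena, and Ingrid each take $105,000.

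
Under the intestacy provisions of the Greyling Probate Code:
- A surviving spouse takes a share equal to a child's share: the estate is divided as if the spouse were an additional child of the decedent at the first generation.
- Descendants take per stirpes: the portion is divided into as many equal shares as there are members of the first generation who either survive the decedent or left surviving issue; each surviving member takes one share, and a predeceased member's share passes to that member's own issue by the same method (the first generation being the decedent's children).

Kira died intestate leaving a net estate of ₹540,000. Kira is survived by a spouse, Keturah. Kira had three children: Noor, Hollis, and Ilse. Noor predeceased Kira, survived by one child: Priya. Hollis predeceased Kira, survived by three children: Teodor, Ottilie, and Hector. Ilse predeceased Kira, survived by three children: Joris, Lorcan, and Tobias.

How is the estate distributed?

Keturah: ₹135,000; Priya: ₹135,000; Teodor: ₹45,000; Ottilie: ₹45,000; Hector: ₹45,000; Joris: ₹45,000; Lorcan: ₹45,000; Tobias: ₹45,000

The spouse counts as an additional share at the children's level, so there are 4 primary shares of ₹135,000. Keturah takes one such share (₹135,000).
The children's combined portion (₹405,000) is divided into 3 shares of ₹135,000: Noor's ₹135,000 share passes to Noor's issue; Hollis's ₹135,000 share passes to Hollis's issue; Ilse's ₹135,000 share passes to Ilse's issue.
Noor's share (₹135,000) passes entirely to Priya.
Hollis's share (₹135,000) is divided into 3 shares of ₹45,000: Teodor, Ottilie, and Hector each take ₹45,000.
Ilse's share (₹135,000) is divided into 3 shares of ₹45,000: Joris, Lorcan, and Tobias each take ₹45,000.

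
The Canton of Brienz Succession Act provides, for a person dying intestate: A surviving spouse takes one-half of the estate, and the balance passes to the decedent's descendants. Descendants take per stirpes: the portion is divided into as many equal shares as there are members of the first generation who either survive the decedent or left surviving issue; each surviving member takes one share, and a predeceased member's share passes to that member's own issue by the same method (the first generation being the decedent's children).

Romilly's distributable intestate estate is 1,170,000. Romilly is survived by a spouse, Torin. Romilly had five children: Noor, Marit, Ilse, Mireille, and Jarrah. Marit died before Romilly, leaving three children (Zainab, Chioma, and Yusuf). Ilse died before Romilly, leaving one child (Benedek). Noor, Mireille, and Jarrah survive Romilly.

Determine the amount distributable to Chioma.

Torin takes one-half of 1,170,000 = 585,000. The remaining 585,000 passes to the descendants.
The descendants' portion (585,000) is divided into 5 shares of 117,000: Noor, Mireille, and Jarrah each take 117,000; Marit's 117,000 share passes to Marit's issue; Ilse's 117,000 share passes to Ilse's issue.
Marit's share (117,000) is divided into 3 shares of 39,000: Zainab, Chioma, and Yusuf each take 39,000.
Ilse's share (117,000) passes entirely to Benedek.

Chioma receives 39,000.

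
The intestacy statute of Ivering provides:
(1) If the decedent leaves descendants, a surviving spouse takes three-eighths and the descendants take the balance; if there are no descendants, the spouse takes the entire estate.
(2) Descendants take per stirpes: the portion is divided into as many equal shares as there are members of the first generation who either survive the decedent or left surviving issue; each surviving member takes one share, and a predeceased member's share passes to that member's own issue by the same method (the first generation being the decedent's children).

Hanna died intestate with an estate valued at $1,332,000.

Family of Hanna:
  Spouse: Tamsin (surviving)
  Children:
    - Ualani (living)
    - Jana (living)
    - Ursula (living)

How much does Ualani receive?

Tamsin takes three-eighths of $1,332,000 = $499,500. The remaining $832,500 passes to the descendants.
The descendants' portion ($832,500) is divided into 3 shares of $277,500: Ualani, Jana, and Ursula each take $277,500.

Ualani receives $277,500.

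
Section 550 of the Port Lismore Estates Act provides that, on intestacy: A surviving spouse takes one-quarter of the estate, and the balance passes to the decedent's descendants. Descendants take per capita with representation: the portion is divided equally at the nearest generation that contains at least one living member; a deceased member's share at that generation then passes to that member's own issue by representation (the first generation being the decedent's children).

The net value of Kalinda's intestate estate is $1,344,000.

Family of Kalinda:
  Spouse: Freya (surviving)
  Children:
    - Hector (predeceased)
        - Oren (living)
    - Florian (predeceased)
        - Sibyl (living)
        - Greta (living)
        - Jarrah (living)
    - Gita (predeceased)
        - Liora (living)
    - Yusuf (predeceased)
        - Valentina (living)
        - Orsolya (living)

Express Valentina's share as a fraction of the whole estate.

Freya takes one-quarter of $1,344,000 = $336,000. The remaining $1,008,000 passes to the descendants.
No child survives, so the initial division is made at the grandchildren's generation.
The descendants' portion ($1,008,000) is divided into 7 shares of $144,000: Oren, Sibyl, Greta, Jarrah, Liora, Valentina, and Orsolya each take $144,000.

Valentina receives 3/28 of the estate.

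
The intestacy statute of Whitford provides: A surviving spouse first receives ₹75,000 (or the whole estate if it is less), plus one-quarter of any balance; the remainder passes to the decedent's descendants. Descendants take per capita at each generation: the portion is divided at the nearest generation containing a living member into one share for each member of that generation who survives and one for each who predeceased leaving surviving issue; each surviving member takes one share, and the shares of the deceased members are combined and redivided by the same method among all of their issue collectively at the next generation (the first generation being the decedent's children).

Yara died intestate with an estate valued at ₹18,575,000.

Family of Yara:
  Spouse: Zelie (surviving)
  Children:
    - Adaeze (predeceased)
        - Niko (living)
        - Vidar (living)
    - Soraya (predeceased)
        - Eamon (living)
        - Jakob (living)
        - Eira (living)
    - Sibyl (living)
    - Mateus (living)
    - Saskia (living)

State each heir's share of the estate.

Zelie: ₹4,700,000; Niko: ₹1,110,000; Vidar: ₹1,110,000; Eamon: ₹1,110,000; Jakob: ₹1,110,000; Eira: ₹1,110,000; Sibyl: ₹2,775,000; Mateus: ₹2,775,000; Saskia: ₹2,775,000

Zelie first takes ₹75,000, leaving a balance of ₹18,500,000. Zelie then takes one-quarter of the balance (₹4,625,000), for a total of ₹4,700,000. The remaining ₹13,875,000 passes to the descendants.
The descendants' portion (₹13,875,000) is divided at the children's generation into 5 shares of ₹2,775,000. Sibyl, Mateus, and Saskia each take ₹2,775,000. The 2 shares of the deceased (Adaeze and Soraya) are combined into a pool of ₹5,550,000.
That pool (₹5,550,000) is divided at the grandchildren's generation equally among Niko, Vidar, Eamon, Jakob, and Eira: ₹1,110,000 each.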